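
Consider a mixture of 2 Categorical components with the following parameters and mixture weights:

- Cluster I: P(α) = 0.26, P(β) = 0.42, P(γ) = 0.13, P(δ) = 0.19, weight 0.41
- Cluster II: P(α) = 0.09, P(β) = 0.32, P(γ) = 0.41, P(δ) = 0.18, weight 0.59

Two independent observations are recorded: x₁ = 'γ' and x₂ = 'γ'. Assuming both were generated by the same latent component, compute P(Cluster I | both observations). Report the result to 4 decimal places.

The responsibility of component k is w_k f_k(x) divided by Σ_j w_j f_j(x).
Since both observations come from the same component, the likelihood for component k is f_k(x₁)·f_k(x₂).
  L_I = [0.13] × [0.13] = 0.0169
  L_II = [0.41] × [0.41] = 0.1681
Multiply by the mixture weights:
  w_I·L_I = 0.41 × 0.0169 = 0.006929
  w_II·L_II = 0.59 × 0.1681 = 0.099179
Sum: 0.006929 + 0.099179 = 0.106108
Responsibility of Cluster I: 0.006929 / 0.106108 ≈ 0.0653

0.0653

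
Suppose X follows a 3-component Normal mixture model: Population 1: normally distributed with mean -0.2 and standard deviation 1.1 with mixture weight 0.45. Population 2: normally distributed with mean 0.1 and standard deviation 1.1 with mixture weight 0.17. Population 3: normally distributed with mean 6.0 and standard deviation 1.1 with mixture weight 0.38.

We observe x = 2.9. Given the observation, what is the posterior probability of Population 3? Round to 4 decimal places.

0.3211

By Bayes' theorem, P(k | x) = P(Z=k) f_k(x) / Σ_j P(Z=j) f_j(x).
Component likelihoods at x = 2.9:
  L_1 = (1/(1.1·√(2π)))·exp(−(2.9−-0.2)²/(2·1.1²)) = 0.362675·exp(-3.97107) = 0.00683757
  L_2 = (1/(1.1·√(2π)))·exp(−(2.9−0.1)²/(2·1.1²)) = 0.362675·exp(-3.23967) = 0.0142085
  L_3 = (1/(1.1·√(2π)))·exp(−(2.9−6.0)²/(2·1.1²)) = 0.362675·exp(-3.97107) = 0.00683757
Unnormalised posteriors:
  P(Z=1)·L_1 = 0.45 × 0.00683757 = 0.00307691
  P(Z=2)·L_2 = 0.17 × 0.0142085 = 0.00241544
  P(Z=3)·L_3 = 0.38 × 0.00683757 = 0.00259828
Normaliser: 0.00307691 + 0.00241544 + 0.00259828 = 0.00809062
P(Population 3 | the observation) = 0.00259828 / 0.00809062 ≈ 0.3211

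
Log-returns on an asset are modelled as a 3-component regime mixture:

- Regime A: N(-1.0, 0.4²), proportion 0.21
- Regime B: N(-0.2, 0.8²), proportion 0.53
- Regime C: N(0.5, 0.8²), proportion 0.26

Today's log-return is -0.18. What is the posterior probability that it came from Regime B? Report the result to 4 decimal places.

Apply Bayes' rule: the posterior for each component is proportional to its prior times its likelihood at x.
Evaluate each component's likelihood at the observed value:
  f_A = 0.12198
  f_B = 0.498522
  f_C = 0.347481
Unnormalised posteriors:
  π_A·f_A = 0.21 × 0.12198 = 0.0256158
  π_B·f_B = 0.53 × 0.498522 = 0.264217
  π_C·f_C = 0.26 × 0.347481 = 0.0903451
Normaliser: 0.0256158 + 0.264217 + 0.0903451 = 0.380178
P(Regime B | data) = 0.264217 / 0.380178 ≈ 0.6950

0.6950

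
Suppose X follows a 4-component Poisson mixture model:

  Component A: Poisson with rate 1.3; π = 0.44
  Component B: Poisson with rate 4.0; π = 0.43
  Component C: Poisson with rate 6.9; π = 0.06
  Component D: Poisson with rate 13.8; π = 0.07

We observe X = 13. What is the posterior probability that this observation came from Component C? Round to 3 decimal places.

Posterior ∝ prior × likelihood, so P(k | x) ∝ π_k f_k(x); normalise over all components.
Component likelihoods at x = 13:
  f_A = e^(−1.3)·1.3^13/13! = 1.32556e-09
  f_B = e^(−4.0)·4.0^13/13! = 0.000197388
  f_C = e^(−6.9)·6.9^13/13! = 0.0130055
  f_D = e^(−13.8)·13.8^13/13! = 0.10737
Prior × likelihood for each component:
  π_A·f_A = 0.44 × 1.32556e-09 = 5.83248e-10
  π_B·f_B = 0.43 × 0.000197388 = 8.4877e-05
  π_C·f_C = 0.06 × 0.0130055 = 0.000780328
  π_D·f_D = 0.07 × 0.10737 = 0.00751592
Normaliser: 5.83248e-10 + 8.4877e-05 + 0.000780328 + 0.00751592 = 0.00838112
P(Component C | x) = 0.000780328 / 0.00838112 ≈ 0.093

0.093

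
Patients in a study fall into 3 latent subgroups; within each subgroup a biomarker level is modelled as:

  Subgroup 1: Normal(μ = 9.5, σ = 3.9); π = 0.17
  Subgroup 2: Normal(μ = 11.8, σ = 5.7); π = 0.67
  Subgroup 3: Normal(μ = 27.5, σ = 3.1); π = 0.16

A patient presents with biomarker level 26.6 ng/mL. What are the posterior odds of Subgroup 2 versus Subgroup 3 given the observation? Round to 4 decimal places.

Only the two components matter; the odds are (w_i f_i(x)) / (w_j f_j(x)).
Evaluate each component's likelihood at the observed value:
  p_1 = 6.84261e-06
  p_2 = 0.0024048
  p_3 = 0.12338
0.00161122 / 0.0197408 ≈ 0.0816

0.0816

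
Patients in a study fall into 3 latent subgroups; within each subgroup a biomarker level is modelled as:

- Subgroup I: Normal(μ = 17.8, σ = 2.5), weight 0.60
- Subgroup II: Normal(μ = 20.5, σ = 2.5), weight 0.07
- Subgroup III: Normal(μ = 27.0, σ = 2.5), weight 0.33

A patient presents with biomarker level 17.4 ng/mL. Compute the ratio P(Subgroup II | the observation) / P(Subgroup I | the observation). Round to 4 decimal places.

The posterior odds equal the prior odds times the likelihood ratio: (π_i/π_j)·(f_i(x)/f_j(x)).
Component likelihoods at x = 17.4 ng/mL:
  f_I = 0.157547
  f_II = 0.0739749
  f_III = 0.000100231
0.00517824 / 0.0945284 ≈ 0.0548

0.0548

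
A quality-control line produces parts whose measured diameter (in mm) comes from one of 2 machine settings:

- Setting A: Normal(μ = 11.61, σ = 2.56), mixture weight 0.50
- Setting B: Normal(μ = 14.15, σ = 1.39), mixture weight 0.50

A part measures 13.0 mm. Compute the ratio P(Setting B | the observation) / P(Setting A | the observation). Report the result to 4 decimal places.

1.5157

Only the two components matter; the odds are (w_i f_i(x)) / (w_j f_j(x)).
Normal densities:
  L_A = 0.134478
  L_B = 0.203826
Odds = (0.50/0.50) × (0.203826/0.134478) = 1 × 1.51568 ≈ 1.5157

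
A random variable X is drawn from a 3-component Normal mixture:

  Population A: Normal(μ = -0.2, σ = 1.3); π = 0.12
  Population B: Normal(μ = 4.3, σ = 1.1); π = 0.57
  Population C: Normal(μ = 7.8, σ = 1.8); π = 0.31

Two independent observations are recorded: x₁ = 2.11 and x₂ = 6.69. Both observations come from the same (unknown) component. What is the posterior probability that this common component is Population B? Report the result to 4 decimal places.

By Bayes' theorem, P(k | x) = P(Z=k) f_k(x) / Σ_j P(Z=j) f_j(x).
Since both observations come from the same component, the likelihood for component k is f_k(x₁)·f_k(x₂).
  L_A = [(1/(1.3·√(2π)))·exp(−(2.11−-0.2)²/(2·1.3²)) = 0.306879·exp(-1.57873) = 0.0632898] × [2.4395e-07] = 1.54396e-08
  L_B = [(1/(1.1·√(2π)))·exp(−(2.11−4.3)²/(2·1.1²)) = 0.362675·exp(-1.98186) = 0.0499812] × [0.0342311] = 0.00171091
  L_C = [(1/(1.8·√(2π)))·exp(−(2.11−7.8)²/(2·1.8²)) = 0.221635·exp(-4.99631) = 0.00149888] × [0.183257] = 0.000274681
Prior × likelihood for each component:
  P(Z=A)·L_A = 0.12 × 1.54396e-08 = 1.85275e-09
  P(Z=B)·L_B = 0.57 × 0.00171091 = 0.00097522
  P(Z=C)·L_C = 0.31 × 0.000274681 = 8.5151e-05
Marginal: 1.85275e-09 + 0.00097522 + 8.5151e-05 = 0.00106037
P(Population B | data) = 0.00097522 / 0.00106037 ≈ 0.9197

0.9197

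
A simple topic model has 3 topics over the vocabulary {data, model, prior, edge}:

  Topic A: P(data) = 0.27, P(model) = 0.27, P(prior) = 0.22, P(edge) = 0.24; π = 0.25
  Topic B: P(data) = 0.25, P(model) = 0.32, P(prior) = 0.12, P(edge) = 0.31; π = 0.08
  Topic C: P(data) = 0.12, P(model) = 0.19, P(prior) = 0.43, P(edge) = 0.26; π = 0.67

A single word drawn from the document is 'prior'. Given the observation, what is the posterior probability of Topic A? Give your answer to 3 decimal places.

By Bayes' theorem, P(k | x) = P(Z=k) f_k(x) / Σ_j P(Z=j) f_j(x).
Component likelihoods at x = 'prior':
  f_A = P(prior | comp) = 0.22
  f_B = P(prior | comp) = 0.12
  f_C = P(prior | comp) = 0.43
Unnormalised posteriors:
  P(Z=A)·f_A = 0.25 × 0.22 = 0.055
  P(Z=B)·f_B = 0.08 × 0.12 = 0.0096
  P(Z=C)·f_C = 0.67 × 0.43 = 0.2881
Marginal: 0.055 + 0.0096 + 0.2881 = 0.3527
P(Topic A | x) = 0.055 / 0.3527 ≈ 0.156

0.156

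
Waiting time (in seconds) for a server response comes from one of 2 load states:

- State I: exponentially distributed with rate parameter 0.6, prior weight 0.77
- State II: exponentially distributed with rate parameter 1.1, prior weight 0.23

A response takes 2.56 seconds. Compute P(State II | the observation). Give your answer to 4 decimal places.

Posterior ∝ prior × likelihood, so P(k | x) ∝ w_k f_k(x); normalise over all components.
Exponential densities:
  L_I = 0.6·e^(−0.6·2.56) = 0.6·e^(−1.5360) = 0.129144
  L_II = 1.1·e^(−1.1·2.56) = 1.1·e^(−2.8160) = 0.0658293
Prior × likelihood for each component:
  w_I·L_I = 0.77 × 0.129144 = 0.099441
  w_II·L_II = 0.23 × 0.0658293 = 0.0151407
Normaliser: 0.099441 + 0.0151407 = 0.114582
Responsibility of State II: 0.0151407 / 0.114582 ≈ 0.1321

0.1321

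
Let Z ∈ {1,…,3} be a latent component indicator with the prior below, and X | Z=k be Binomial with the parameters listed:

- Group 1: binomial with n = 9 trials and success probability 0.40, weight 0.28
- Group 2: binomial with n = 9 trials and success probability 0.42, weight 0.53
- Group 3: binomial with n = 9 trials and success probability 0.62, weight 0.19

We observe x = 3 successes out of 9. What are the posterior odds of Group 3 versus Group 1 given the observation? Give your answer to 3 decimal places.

0.163

The posterior odds equal the prior odds times the likelihood ratio: (P(Z=i)/P(Z=j))·(f_i(x)/f_j(x)).
Binomial probabilities:
  f_1 = 0.250823
  f_2 = 0.236916
  f_3 = 0.0602776
Posterior odds = (P(Z=3)·f_3) / (P(Z=1)·f_1) = (0.19·0.0602776) / (0.28·0.250823) = 0.0114527 / 0.0702303 ≈ 0.163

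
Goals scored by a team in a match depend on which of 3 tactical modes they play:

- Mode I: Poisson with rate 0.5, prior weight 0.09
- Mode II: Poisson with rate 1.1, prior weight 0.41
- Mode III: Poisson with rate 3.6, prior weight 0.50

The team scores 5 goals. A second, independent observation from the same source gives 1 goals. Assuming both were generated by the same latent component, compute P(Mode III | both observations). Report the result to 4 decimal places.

0.9094

The responsibility of component k is P(Z=k) f_k(x) divided by Σ_j P(Z=j) f_j(x).
Since both observations come from the same component, the likelihood for component k is f_k(x₁)·f_k(x₂).
  f_I = [e^(−0.5)·0.5^5/5! = 0.000157951] × [0.303265] = 4.7901e-05
  f_II = [e^(−1.1)·1.1^5/5! = 0.00446744] × [0.366158] = 0.00163579
  f_III = [e^(−3.6)·3.6^5/5! = 0.13768] × [0.0983654] = 0.013543
Unnormalised posteriors:
  P(Z=I)·f_I = 0.09 × 4.7901e-05 = 4.31109e-06
  P(Z=II)·f_II = 0.41 × 0.00163579 = 0.000670673
  P(Z=III)·f_III = 0.50 × 0.013543 = 0.00677148
Sum: 4.31109e-06 + 0.000670673 + 0.00677148 = 0.00744646
Responsibility of Mode III: 0.00677148 / 0.00744646 ≈ 0.9094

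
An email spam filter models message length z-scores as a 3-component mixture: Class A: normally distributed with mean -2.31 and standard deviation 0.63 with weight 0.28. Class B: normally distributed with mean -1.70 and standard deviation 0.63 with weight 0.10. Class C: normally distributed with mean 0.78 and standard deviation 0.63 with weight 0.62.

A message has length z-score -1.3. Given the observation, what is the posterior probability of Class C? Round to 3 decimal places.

Apply Bayes' rule: the posterior for each component is proportional to its prior times its likelihood at x.
Component likelihoods at x = -1.3:
  L_A = 0.175172
  L_B = 0.517645
  L_C = 0.00271995
Weight by the priors:
  w_A·L_A = 0.28 × 0.175172 = 0.0490481
  w_B·L_B = 0.10 × 0.517645 = 0.0517645
  w_C·L_C = 0.62 × 0.00271995 = 0.00168637
Evidence: 0.0490481 + 0.0517645 + 0.00168637 = 0.102499
So the posterior for Class C is 0.00168637 / 0.102499 ≈ 0.016.

0.016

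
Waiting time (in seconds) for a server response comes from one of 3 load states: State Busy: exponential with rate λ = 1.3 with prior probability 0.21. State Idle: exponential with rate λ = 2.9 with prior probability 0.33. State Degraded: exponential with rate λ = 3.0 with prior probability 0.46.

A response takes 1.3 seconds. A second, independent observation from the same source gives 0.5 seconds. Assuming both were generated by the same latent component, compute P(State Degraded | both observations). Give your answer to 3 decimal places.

0.275

The responsibility of component k is π_k f_k(x) divided by Σ_j π_j f_j(x).
Since both observations come from the same component, the likelihood for component k is f_k(x₁)·f_k(x₂).
  p_Busy = [0.239875] × [0.67866] = 0.162794
  p_Idle = [0.066851] × [0.680254] = 0.0454756
  p_Degraded = [0.0607257] × [0.66939] = 0.0406492
Unnormalised posteriors:
  π_Busy·p_Busy = 0.21 × 0.162794 = 0.0341867
  π_Idle·p_Idle = 0.33 × 0.0454756 = 0.015007
  π_Degraded·p_Degraded = 0.46 × 0.0406492 = 0.0186986
Denominator: 0.0341867 + 0.015007 + 0.0186986 = 0.0678923
So the posterior for State Degraded is 0.0186986 / 0.0678923 ≈ 0.275.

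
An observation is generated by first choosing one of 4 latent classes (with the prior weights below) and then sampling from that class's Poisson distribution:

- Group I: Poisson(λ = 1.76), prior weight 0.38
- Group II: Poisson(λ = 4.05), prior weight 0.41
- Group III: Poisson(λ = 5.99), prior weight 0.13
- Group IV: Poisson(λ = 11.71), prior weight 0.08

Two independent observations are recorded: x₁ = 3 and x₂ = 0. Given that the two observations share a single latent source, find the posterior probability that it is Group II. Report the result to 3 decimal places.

P(component k | x) = π_k·f_k(x) / marginal(x), where marginal(x) = Σ_j π_j·f_j(x).
Since both observations come from the same component, the likelihood for component k is f_k(x₁)·f_k(x₂).
  p_I = [0.156325] × [0.172045] = 0.0268949
  p_II = [0.192895] × [0.0174224] = 0.00336069
  p_III = [0.089682] × [0.00250366] = 0.000224534
  p_IV = [0.00219751] × [8.21129e-06] = 1.80444e-08
Unnormalised posteriors:
  π_I·p_I = 0.38 × 0.0268949 = 0.0102201
  π_II·p_II = 0.41 × 0.00336069 = 0.00137788
  π_III·p_III = 0.13 × 0.000224534 = 2.91894e-05
  π_IV·p_IV = 0.08 × 1.80444e-08 = 1.44355e-09
Evidence: 0.0102201 + 0.00137788 + 2.91894e-05 + 1.44355e-09 = 0.0116271
P(Group II | x) = 0.00137788 / 0.0116271 ≈ 0.119

0.119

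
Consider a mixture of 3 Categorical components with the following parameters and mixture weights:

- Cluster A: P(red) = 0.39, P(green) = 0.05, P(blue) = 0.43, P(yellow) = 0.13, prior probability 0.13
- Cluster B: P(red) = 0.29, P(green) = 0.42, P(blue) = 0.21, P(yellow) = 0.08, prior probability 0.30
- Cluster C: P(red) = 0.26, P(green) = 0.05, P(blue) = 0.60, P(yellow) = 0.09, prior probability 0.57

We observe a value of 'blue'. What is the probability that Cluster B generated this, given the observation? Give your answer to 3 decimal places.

Posterior ∝ prior × likelihood, so P(k | x) ∝ π_k f_k(x); normalise over all components.
Categorical probabilities:
  L_A = 0.43
  L_B = 0.21
  L_C = 0.6
Prior × likelihood for each component:
  π_A·L_A = 0.13 × 0.43 = 0.0559
  π_B·L_B = 0.30 × 0.21 = 0.063
  π_C·L_C = 0.57 × 0.6 = 0.342
Denominator: 0.0559 + 0.063 + 0.342 = 0.4609
Responsibility of Cluster B: 0.063 / 0.4609 ≈ 0.137

0.137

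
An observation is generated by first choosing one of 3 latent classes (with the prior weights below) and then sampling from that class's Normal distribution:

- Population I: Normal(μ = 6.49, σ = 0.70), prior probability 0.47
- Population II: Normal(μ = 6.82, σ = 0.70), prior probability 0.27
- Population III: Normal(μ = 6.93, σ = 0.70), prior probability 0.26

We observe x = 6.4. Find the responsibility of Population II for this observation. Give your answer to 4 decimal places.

0.2543

By Bayes' theorem, P(k | x) = w_k f_k(x) / Σ_j w_j f_j(x).
Evaluate each component's likelihood at the observed value:
  p_I = (1/(0.70·√(2π)))·exp(−(6.4−6.49)²/(2·0.70²)) = 0.569918·exp(-0.00827) = 0.565226
  p_II = (1/(0.70·√(2π)))·exp(−(6.4−6.82)²/(2·0.70²)) = 0.569918·exp(-0.18000) = 0.476035
  p_III = (1/(0.70·√(2π)))·exp(−(6.4−6.93)²/(2·0.70²)) = 0.569918·exp(-0.28663) = 0.427887
Multiply by the mixture weights:
  w_I·p_I = 0.47 × 0.565226 = 0.265656
  w_II·p_II = 0.27 × 0.476035 = 0.128529
  w_III·p_III = 0.26 × 0.427887 = 0.111251
Sum: 0.265656 + 0.128529 + 0.111251 = 0.505437
P(Population II | the observation) ≈ 0.2543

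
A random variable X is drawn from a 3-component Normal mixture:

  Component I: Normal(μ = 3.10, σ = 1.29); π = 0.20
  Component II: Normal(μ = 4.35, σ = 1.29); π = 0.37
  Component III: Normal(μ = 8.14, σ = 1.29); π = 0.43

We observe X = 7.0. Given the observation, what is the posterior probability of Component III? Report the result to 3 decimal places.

0.861

Apply Bayes' rule: the posterior for each component is proportional to its prior times its likelihood at x.
Evaluate each component's likelihood at the observed value:
  p_I = (1/(1.29·√(2π)))·exp(−(7.0−3.10)²/(2·1.29²)) = 0.309258·exp(-4.57004) = 0.00320316
  p_II = (1/(1.29·√(2π)))·exp(−(7.0−4.35)²/(2·1.29²)) = 0.309258·exp(-2.11000) = 0.0374938
  p_III = (1/(1.29·√(2π)))·exp(−(7.0−8.14)²/(2·1.29²)) = 0.309258·exp(-0.39048) = 0.209284
Multiply by the mixture weights:
  π_I·p_I = 0.20 × 0.00320316 = 0.000640631
  π_II·p_II = 0.37 × 0.0374938 = 0.0138727
  π_III·p_III = 0.43 × 0.209284 = 0.0899922
Marginal: 0.000640631 + 0.0138727 + 0.0899922 = 0.104506
P(Component III | the observation) = 0.0899922 / 0.104506 ≈ 0.861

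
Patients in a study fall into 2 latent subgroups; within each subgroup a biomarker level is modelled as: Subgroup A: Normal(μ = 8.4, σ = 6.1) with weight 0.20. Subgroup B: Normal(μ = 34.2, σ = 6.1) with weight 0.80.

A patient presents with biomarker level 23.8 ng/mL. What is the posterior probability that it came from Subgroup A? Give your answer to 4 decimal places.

0.0423

Posterior ∝ prior × likelihood, so P(k | x) ∝ π_k f_k(x); normalise over all components.
Evaluate each component's likelihood at the observed value:
  f_A = (1/(6.1·√(2π)))·exp(−(23.8−8.4)²/(2·6.1²)) = 0.065400·exp(-3.18678) = 0.00270135
  f_B = (1/(6.1·√(2π)))·exp(−(23.8−34.2)²/(2·6.1²)) = 0.065400·exp(-1.45337) = 0.0152893
Prior × likelihood for each component:
  π_A·f_A = 0.20 × 0.00270135 = 0.000540269
  π_B·f_B = 0.80 × 0.0152893 = 0.0122315
Evidence: 0.000540269 + 0.0122315 = 0.0127717
P(Subgroup A | 23.8 ng/mL) = 0.000540269 / 0.0127717 ≈ 0.0423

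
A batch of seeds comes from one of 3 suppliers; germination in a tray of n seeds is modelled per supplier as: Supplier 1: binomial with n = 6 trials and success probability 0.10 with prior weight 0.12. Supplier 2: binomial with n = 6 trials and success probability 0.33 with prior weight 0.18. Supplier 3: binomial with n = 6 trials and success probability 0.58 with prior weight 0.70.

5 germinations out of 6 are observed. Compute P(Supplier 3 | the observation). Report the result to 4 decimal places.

Posterior ∝ prior × likelihood, so P(k | x) ∝ P(Z=k) f_k(x); normalise over all components.
Component likelihoods at x = 5 germinations out of 6:
  p_1 = 5.4e-05
  p_2 = 0.0157324
  p_3 = 0.165402
Weight by the priors:
  P(Z=1)·p_1 = 0.12 × 5.4e-05 = 6.48e-06
  P(Z=2)·p_2 = 0.18 × 0.0157324 = 0.00283184
  P(Z=3)·p_3 = 0.70 × 0.165402 = 0.115781
Denominator: 6.48e-06 + 0.00283184 + 0.115781 = 0.11862
Responsibility of Supplier 3: 0.115781 / 0.11862 ≈ 0.9761

0.9761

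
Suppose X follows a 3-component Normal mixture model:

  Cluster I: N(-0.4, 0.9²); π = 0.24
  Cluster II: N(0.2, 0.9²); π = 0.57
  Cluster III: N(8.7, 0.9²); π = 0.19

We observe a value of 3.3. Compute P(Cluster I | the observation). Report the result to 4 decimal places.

Apply Bayes' rule: the posterior for each component is proportional to its prior times its likelihood at x.
Normal densities:
  L_I = 9.4757e-05
  L_II = 0.00117595
  L_III = 6.75098e-09
Weight by the priors:
  π_I·L_I = 0.24 × 9.4757e-05 = 2.27417e-05
  π_II·L_II = 0.57 × 0.00117595 = 0.000670293
  π_III·L_III = 0.19 × 6.75098e-09 = 1.28269e-09
Sum: 2.27417e-05 + 0.000670293 + 1.28269e-09 = 0.000693036
Responsibility of Cluster I: 2.27417e-05 / 0.000693036 ≈ 0.0328

0.0328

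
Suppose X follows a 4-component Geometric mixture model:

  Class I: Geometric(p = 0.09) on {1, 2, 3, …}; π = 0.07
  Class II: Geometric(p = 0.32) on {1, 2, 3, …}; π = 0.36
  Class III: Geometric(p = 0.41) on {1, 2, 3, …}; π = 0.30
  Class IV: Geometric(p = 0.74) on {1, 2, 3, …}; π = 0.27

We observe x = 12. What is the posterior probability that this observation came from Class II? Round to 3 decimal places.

The responsibility of component k is P(Z=k) f_k(x) divided by Σ_j P(Z=j) f_j(x).
Component likelihoods at x = 12:
  L_I = 0.0318932
  L_II = 0.0045999
  L_III = 0.00123639
  L_IV = 2.71605e-07
Multiply by the mixture weights:
  P(Z=I)·L_I = 0.07 × 0.0318932 = 0.00223252
  P(Z=II)·L_II = 0.36 × 0.0045999 = 0.00165596
  P(Z=III)·L_III = 0.30 × 0.00123639 = 0.000370917
  P(Z=IV)·L_IV = 0.27 × 2.71605e-07 = 7.33335e-08
Sum: 0.00223252 + 0.00165596 + 0.000370917 + 7.33335e-08 = 0.00425948
So the posterior for Class II is 0.00165596 / 0.00425948 ≈ 0.389.

0.389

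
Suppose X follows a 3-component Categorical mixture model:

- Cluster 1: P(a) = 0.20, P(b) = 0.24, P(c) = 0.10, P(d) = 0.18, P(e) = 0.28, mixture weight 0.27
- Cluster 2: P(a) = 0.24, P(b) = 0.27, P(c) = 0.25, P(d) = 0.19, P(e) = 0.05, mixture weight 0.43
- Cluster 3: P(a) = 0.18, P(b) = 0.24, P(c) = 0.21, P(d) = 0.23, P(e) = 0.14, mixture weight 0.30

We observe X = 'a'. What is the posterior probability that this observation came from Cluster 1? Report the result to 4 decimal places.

Posterior ∝ prior × likelihood, so P(k | x) ∝ π_k f_k(x); normalise over all components.
Component likelihoods at x = 'a':
  p_1 = 0.2
  p_2 = 0.24
  p_3 = 0.18
Prior × likelihood for each component:
  π_1·p_1 = 0.27 × 0.2 = 0.054
  π_2·p_2 = 0.43 × 0.24 = 0.1032
  π_3·p_3 = 0.30 × 0.18 = 0.054
Sum: 0.054 + 0.1032 + 0.054 = 0.2112
P(Cluster 1 | 'a') = 0.054 / 0.2112 ≈ 0.2557

0.2557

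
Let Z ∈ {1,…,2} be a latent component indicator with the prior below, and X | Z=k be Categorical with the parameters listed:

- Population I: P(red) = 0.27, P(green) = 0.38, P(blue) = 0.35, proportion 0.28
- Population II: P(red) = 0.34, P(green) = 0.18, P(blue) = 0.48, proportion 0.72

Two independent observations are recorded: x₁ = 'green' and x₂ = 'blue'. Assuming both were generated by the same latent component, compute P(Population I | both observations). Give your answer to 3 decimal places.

P(component k | x) = P(Z=k)·f_k(x) / marginal(x), where marginal(x) = Σ_j P(Z=j)·f_j(x).
Since both observations come from the same component, the likelihood for component k is f_k(x₁)·f_k(x₂).
  f_I = [0.38] × [0.35] = 0.133
  f_II = [0.18] × [0.48] = 0.0864
Prior × likelihood for each component:
  P(Z=I)·f_I = 0.28 × 0.133 = 0.03724
  P(Z=II)·f_II = 0.72 × 0.0864 = 0.062208
Denominator: 0.03724 + 0.062208 = 0.099448
P(Population I | x₁, x₂) ≈ 0.374

0.374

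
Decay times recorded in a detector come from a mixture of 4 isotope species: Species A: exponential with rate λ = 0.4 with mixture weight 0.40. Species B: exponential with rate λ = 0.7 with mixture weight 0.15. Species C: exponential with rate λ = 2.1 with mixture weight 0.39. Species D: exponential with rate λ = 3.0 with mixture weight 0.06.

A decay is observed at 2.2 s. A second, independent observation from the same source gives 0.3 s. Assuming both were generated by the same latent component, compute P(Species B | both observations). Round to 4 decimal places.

Apply Bayes' rule: the posterior for each component is proportional to its prior times its likelihood at x.
Since both observations come from the same component, the likelihood for component k is f_k(x₁)·f_k(x₂).
  p_A = [0.4·e^(−0.4·2.2) = 0.4·e^(−0.8800) = 0.165913] × [0.354768] = 0.0588607
  p_B = [0.7·e^(−0.7·2.2) = 0.7·e^(−1.5400) = 0.150067] × [0.567409] = 0.0851492
  p_C = [2.1·e^(−2.1·2.2) = 2.1·e^(−4.6200) = 0.0206909] × [1.11844] = 0.0231416
  p_D = [3.0·e^(−3.0·2.2) = 3.0·e^(−6.6000) = 0.0040811] × [1.21971] = 0.00497776
Multiply by the mixture weights:
  π_A·p_A = 0.40 × 0.0588607 = 0.0235443
  π_B·p_B = 0.15 × 0.0851492 = 0.0127724
  π_C·p_C = 0.39 × 0.0231416 = 0.00902521
  π_D·p_D = 0.06 × 0.00497776 = 0.000298666
Sum: 0.0235443 + 0.0127724 + 0.00902521 + 0.000298666 = 0.0456405
Responsibility of Species B: 0.0127724 / 0.0456405 ≈ 0.2798

0.2798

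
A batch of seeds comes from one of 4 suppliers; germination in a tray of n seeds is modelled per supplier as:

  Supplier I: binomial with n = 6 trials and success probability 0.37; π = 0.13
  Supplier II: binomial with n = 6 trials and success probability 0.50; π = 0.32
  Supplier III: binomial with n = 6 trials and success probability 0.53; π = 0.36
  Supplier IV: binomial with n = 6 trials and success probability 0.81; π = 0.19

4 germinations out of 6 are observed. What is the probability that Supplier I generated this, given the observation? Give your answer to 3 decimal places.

By Bayes' theorem, P(k | x) = π_k f_k(x) / Σ_j π_j f_j(x).
Component likelihoods at x = 4 germinations out of 6:
  L_I = 0.111578
  L_II = 0.234375
  L_III = 0.261451
  L_IV = 0.233098
Prior × likelihood for each component:
  π_I·L_I = 0.13 × 0.111578 = 0.0145052
  π_II·L_II = 0.32 × 0.234375 = 0.075
  π_III·L_III = 0.36 × 0.261451 = 0.0941224
  π_IV·L_IV = 0.19 × 0.233098 = 0.0442886
Sum: 0.0145052 + 0.075 + 0.0941224 + 0.0442886 = 0.227916
P(Supplier I | data) = 0.0145052 / 0.227916 ≈ 0.064

0.064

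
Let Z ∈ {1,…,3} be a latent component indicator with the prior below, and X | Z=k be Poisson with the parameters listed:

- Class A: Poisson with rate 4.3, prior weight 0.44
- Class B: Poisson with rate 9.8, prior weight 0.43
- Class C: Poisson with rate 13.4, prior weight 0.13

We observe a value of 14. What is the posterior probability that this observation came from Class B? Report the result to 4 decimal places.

0.6016

The responsibility of component k is π_k f_k(x) divided by Σ_j π_j f_j(x).
Poisson probabilities:
  p_A = e^(−4.3)·4.3^14/14! = 0.000114996
  p_B = e^(−9.8)·9.8^14/14! = 0.047937
  p_C = e^(−13.4)·13.4^14/14! = 0.104595
Weight by the priors:
  π_A·p_A = 0.44 × 0.000114996 = 5.05984e-05
  π_B·p_B = 0.43 × 0.047937 = 0.0206129
  π_C·p_C = 0.13 × 0.104595 = 0.0135974
Evidence: 5.05984e-05 + 0.0206129 + 0.0135974 = 0.0342609
Responsibility of Class B: 0.0206129 / 0.0342609 ≈ 0.6016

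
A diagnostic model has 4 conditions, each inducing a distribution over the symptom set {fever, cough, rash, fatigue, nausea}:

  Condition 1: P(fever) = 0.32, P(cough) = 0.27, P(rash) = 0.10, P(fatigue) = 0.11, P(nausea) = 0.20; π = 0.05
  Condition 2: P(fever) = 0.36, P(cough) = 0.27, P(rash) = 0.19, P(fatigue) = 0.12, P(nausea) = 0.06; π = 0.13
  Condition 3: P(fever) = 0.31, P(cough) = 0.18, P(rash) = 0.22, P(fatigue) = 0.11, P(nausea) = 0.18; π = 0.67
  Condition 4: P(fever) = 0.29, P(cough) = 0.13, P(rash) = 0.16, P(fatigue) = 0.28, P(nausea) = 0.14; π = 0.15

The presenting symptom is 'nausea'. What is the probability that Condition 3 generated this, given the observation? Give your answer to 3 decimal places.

By Bayes' theorem, P(k | x) = π_k f_k(x) / Σ_j π_j f_j(x).
Component likelihoods at x = 'nausea':
  p_1 = P(nausea | comp) = 0.20
  p_2 = P(nausea | comp) = 0.06
  p_3 = P(nausea | comp) = 0.18
  p_4 = P(nausea | comp) = 0.14
Prior × likelihood for each component:
  π_1·p_1 = 0.05 × 0.2 = 0.01
  π_2·p_2 = 0.13 × 0.06 = 0.0078
  π_3·p_3 = 0.67 × 0.18 = 0.1206
  π_4·p_4 = 0.15 × 0.14 = 0.021
Normaliser: 0.01 + 0.0078 + 0.1206 + 0.021 = 0.1594
P(Condition 3 | data) = 0.1206 / 0.1594 ≈ 0.757

0.757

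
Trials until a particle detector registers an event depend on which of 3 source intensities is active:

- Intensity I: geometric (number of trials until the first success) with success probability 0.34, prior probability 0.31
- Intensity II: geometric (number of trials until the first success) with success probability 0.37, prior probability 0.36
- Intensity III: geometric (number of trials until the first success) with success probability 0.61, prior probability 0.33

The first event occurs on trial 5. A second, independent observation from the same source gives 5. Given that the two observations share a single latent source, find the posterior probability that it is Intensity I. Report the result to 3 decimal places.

P(component k | x) = w_k·f_k(x) / marginal(x), where marginal(x) = Σ_j w_j·f_j(x).
Since both observations come from the same component, the likelihood for component k is f_k(x₁)·f_k(x₂).
  f_I = [0.34·(1−0.34)^4 = 0.34·0.189747 = 0.0645141] × [0.0645141] = 0.00416207
  f_II = [0.37·(1−0.37)^4 = 0.37·0.15753 = 0.058286] × [0.058286] = 0.00339725
  f_III = [0.61·(1−0.61)^4 = 0.61·0.0231344 = 0.014112] × [0.014112] = 0.000199148
Prior × likelihood for each component:
  w_I·f_I = 0.31 × 0.00416207 = 0.00129024
  w_II·f_II = 0.36 × 0.00339725 = 0.00122301
  w_III·f_III = 0.33 × 0.000199148 = 6.57189e-05
Sum: 0.00129024 + 0.00122301 + 6.57189e-05 = 0.00257897
P(Intensity I | x₁, x₂) ≈ 0.500

0.500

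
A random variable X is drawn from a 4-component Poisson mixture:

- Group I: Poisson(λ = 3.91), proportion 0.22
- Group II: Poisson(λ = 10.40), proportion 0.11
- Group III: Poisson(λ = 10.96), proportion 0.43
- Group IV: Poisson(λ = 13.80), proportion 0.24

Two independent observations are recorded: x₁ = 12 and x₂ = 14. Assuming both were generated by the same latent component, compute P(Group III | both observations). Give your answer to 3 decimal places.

The responsibility of component k is w_k f_k(x) divided by Σ_j w_j f_j(x).
Since both observations come from the same component, the likelihood for component k is f_k(x₁)·f_k(x₂).
  L_I = [e^(−3.91)·3.91^12/12! = 0.000534186] × [4.48719e-05] = 2.397e-08
  L_II = [e^(−10.40)·10.40^12/12! = 0.101719] × [0.0604499] = 0.00614888
  L_III = [e^(−10.96)·10.96^12/12! = 0.109024] × [0.0719568] = 0.00784502
  L_IV = [e^(−13.80)·13.80^12/12! = 0.101146] × [0.105836] = 0.0107049
Prior × likelihood for each component:
  w_I·L_I = 0.22 × 2.397e-08 = 5.27339e-09
  w_II·L_II = 0.11 × 0.00614888 = 0.000676377
  w_III·L_III = 0.43 × 0.00784502 = 0.00337336
  w_IV·L_IV = 0.24 × 0.0107049 = 0.00256918
Evidence: 5.27339e-09 + 0.000676377 + 0.00337336 + 0.00256918 = 0.00661892
Responsibility of Group III: 0.00337336 / 0.00661892 ≈ 0.510

0.510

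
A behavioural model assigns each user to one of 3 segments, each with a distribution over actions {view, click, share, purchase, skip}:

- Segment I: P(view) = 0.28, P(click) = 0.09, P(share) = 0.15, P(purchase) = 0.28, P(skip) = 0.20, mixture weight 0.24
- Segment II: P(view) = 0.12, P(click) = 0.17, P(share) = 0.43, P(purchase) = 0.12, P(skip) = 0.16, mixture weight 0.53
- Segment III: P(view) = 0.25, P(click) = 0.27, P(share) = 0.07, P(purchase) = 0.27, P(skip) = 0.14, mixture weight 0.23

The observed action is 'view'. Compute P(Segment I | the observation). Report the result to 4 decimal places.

0.3569

Apply Bayes' rule: the posterior for each component is proportional to its prior times its likelihood at x.
Evaluate each component's likelihood at the observed value:
  L_I = 0.28
  L_II = 0.12
  L_III = 0.25
Multiply by the mixture weights:
  P(Z=I)·L_I = 0.24 × 0.28 = 0.0672
  P(Z=II)·L_II = 0.53 × 0.12 = 0.0636
  P(Z=III)·L_III = 0.23 × 0.25 = 0.0575
Normaliser: 0.0672 + 0.0636 + 0.0575 = 0.1883
P(Segment I | 'view') ≈ 0.3569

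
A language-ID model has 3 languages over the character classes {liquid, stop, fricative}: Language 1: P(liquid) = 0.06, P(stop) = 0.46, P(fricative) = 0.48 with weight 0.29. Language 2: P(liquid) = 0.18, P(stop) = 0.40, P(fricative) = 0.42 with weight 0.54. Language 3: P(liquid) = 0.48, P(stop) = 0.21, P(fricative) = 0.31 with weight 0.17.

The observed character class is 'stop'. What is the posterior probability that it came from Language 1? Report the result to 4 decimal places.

Posterior ∝ prior × likelihood, so P(k | x) ∝ w_k f_k(x); normalise over all components.
Categorical probabilities:
  p_1 = 0.46
  p_2 = 0.4
  p_3 = 0.21
Weight by the priors:
  w_1·p_1 = 0.29 × 0.46 = 0.1334
  w_2·p_2 = 0.54 × 0.4 = 0.216
  w_3·p_3 = 0.17 × 0.21 = 0.0357
Evidence: 0.1334 + 0.216 + 0.0357 = 0.3851
Responsibility of Language 1: 0.1334 / 0.3851 ≈ 0.3464

0.3464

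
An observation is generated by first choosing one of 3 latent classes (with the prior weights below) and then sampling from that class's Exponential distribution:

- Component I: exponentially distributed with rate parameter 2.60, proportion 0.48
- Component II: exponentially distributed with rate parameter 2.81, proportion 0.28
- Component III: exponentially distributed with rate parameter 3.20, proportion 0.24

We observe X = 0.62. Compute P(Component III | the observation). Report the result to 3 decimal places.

By Bayes' theorem, P(k | x) = P(Z=k) f_k(x) / Σ_j P(Z=j) f_j(x).
Component likelihoods at x = 0.62:
  L_I = 0.518669
  L_II = 0.492128
  L_III = 0.440058
Weight by the priors:
  P(Z=I)·L_I = 0.48 × 0.518669 = 0.248961
  P(Z=II)·L_II = 0.28 × 0.492128 = 0.137796
  P(Z=III)·L_III = 0.24 × 0.440058 = 0.105614
Sum: 0.248961 + 0.137796 + 0.105614 = 0.492371
Responsibility of Component III: 0.105614 / 0.492371 ≈ 0.215

0.215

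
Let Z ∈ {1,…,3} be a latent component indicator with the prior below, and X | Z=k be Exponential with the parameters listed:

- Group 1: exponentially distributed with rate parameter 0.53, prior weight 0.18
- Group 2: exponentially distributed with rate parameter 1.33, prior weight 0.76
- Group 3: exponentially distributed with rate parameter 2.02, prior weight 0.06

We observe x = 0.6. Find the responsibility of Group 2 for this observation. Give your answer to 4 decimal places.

Posterior ∝ prior × likelihood, so P(k | x) ∝ P(Z=k) f_k(x); normalise over all components.
Evaluate each component's likelihood at the observed value:
  L_1 = 0.385629
  L_2 = 0.598804
  L_3 = 0.601155
Weight by the priors:
  P(Z=1)·L_1 = 0.18 × 0.385629 = 0.0694133
  P(Z=2)·L_2 = 0.76 × 0.598804 = 0.455091
  P(Z=3)·L_3 = 0.06 × 0.601155 = 0.0360693
Evidence: 0.0694133 + 0.455091 + 0.0360693 = 0.560574
P(Group 2 | data) = 0.455091 / 0.560574 ≈ 0.8118

0.8118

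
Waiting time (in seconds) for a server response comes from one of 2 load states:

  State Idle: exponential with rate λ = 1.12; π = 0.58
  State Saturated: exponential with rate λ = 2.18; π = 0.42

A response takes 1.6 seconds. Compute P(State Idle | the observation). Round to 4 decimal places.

0.7946

P(component k | x) = P(Z=k)·f_k(x) / marginal(x), where marginal(x) = Σ_j P(Z=j)·f_j(x).
Component likelihoods at x = 1.6 seconds:
  f_Idle = 0.186622
  f_Saturated = 0.066625
Unnormalised posteriors:
  P(Z=Idle)·f_Idle = 0.58 × 0.186622 = 0.108241
  P(Z=Saturated)·f_Saturated = 0.42 × 0.066625 = 0.0279825
Marginal: 0.108241 + 0.0279825 = 0.136223
Responsibility of State Idle: 0.108241 / 0.136223 ≈ 0.7946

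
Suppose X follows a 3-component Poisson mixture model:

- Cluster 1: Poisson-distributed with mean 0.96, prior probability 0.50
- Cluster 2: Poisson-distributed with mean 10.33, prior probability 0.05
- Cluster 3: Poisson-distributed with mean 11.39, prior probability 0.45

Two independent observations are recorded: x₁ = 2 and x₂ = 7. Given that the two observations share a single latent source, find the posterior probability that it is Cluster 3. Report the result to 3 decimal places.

The responsibility of component k is π_k f_k(x) divided by Σ_j π_j f_j(x).
Since both observations come from the same component, the likelihood for component k is f_k(x₁)·f_k(x₂).
  f_1 = [0.176437] × [5.70881e-05] = 1.00725e-05
  f_2 = [0.00174144] × [0.0812849] = 0.000141553
  f_3 = [0.000733505] × [0.0557984] = 4.09284e-05
Unnormalised posteriors:
  π_1·f_1 = 0.50 × 1.00725e-05 = 5.03623e-06
  π_2·f_2 = 0.05 × 0.000141553 = 7.07764e-06
  π_3·f_3 = 0.45 × 4.09284e-05 = 1.84178e-05
Marginal: 5.03623e-06 + 7.07764e-06 + 1.84178e-05 = 3.05316e-05
P(Cluster 3 | x) ≈ 0.603

0.603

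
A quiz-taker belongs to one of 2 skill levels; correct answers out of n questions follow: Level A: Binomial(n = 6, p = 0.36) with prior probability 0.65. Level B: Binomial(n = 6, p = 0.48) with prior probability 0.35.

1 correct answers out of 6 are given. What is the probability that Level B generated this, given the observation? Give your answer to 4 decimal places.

0.2027

Apply Bayes' rule: the posterior for each component is proportional to its prior times its likelihood at x.
Binomial probabilities:
  f_A = C(6,1)·0.36^1·0.64^5 = 6·0.36·0.107374 = 0.231928
  f_B = C(6,1)·0.48^1·0.52^5 = 6·0.48·0.0380204 = 0.109499
Unnormalised posteriors:
  w_A·f_A = 0.65 × 0.231928 = 0.150753
  w_B·f_B = 0.35 × 0.109499 = 0.0383246
Sum: 0.150753 + 0.0383246 = 0.189078
Responsibility of Level B: 0.0383246 / 0.189078 ≈ 0.2027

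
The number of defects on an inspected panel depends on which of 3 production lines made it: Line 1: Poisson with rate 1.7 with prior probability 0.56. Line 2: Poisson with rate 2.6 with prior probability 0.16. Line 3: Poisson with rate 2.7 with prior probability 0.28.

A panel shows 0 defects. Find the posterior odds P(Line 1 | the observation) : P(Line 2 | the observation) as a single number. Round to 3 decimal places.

8.609

Only the two components matter; the odds are (P(Z=i) f_i(x)) / (P(Z=j) f_j(x)).
Poisson probabilities:
  f_1 = e^(−1.7)·1.7^0/0! = 0.182684
  f_2 = e^(−2.6)·2.6^0/0! = 0.0742736
  f_3 = e^(−2.7)·2.7^0/0! = 0.0672055
0.102303 / 0.0118838 ≈ 8.609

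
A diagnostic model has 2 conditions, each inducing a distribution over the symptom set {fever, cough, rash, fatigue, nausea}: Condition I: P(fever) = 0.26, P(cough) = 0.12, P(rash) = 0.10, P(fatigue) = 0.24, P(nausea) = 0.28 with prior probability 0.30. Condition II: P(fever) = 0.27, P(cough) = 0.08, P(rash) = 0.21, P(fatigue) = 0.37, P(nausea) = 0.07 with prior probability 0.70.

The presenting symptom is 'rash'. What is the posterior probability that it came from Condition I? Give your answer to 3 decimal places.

0.169

Apply Bayes' rule: the posterior for each component is proportional to its prior times its likelihood at x.
Categorical probabilities:
  p_I = P(rash | comp) = 0.10
  p_II = P(rash | comp) = 0.21
Weight by the priors:
  π_I·p_I = 0.30 × 0.1 = 0.03
  π_II·p_II = 0.70 × 0.21 = 0.147
Marginal: 0.03 + 0.147 = 0.177
Responsibility of Condition I: 0.03 / 0.177 ≈ 0.169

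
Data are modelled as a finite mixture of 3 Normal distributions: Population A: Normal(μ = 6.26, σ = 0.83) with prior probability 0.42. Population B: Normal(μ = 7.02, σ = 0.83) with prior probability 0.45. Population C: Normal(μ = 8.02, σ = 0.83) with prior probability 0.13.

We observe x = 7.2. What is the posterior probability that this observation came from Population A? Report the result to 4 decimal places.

0.2987

Apply Bayes' rule: the posterior for each component is proportional to its prior times its likelihood at x.
Component likelihoods at x = 7.2:
  L_A = 0.253113
  L_B = 0.469482
  L_C = 0.295043
Multiply by the mixture weights:
  P(Z=A)·L_A = 0.42 × 0.253113 = 0.106307
  P(Z=B)·L_B = 0.45 × 0.469482 = 0.211267
  P(Z=C)·L_C = 0.13 × 0.295043 = 0.0383556
Sum: 0.106307 + 0.211267 + 0.0383556 = 0.35593
P(Population A | data) ≈ 0.2987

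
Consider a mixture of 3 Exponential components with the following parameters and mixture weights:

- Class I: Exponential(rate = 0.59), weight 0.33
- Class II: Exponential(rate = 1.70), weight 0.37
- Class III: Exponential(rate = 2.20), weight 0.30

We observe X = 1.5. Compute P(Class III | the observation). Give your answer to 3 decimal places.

0.158

P(component k | x) = π_k·f_k(x) / marginal(x), where marginal(x) = Σ_j π_j·f_j(x).
Exponential densities:
  L_I = 0.243501
  L_II = 0.132739
  L_III = 0.081143
Unnormalised posteriors:
  π_I·L_I = 0.33 × 0.243501 = 0.0803554
  π_II·L_II = 0.37 × 0.132739 = 0.0491134
  π_III·L_III = 0.30 × 0.081143 = 0.0243429
Sum: 0.0803554 + 0.0491134 + 0.0243429 = 0.153812
P(Class III | x) ≈ 0.158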